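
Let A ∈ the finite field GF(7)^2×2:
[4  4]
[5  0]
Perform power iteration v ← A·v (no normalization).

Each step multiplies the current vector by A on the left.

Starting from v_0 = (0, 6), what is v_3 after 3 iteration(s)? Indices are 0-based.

v_3 = (3, 4)

v_0 = (0, 6).
v_1 = A·v_0 = (3, 0).
v_2 = A·v_1 = (5, 1).
v_3 = A·v_2 = (3, 4).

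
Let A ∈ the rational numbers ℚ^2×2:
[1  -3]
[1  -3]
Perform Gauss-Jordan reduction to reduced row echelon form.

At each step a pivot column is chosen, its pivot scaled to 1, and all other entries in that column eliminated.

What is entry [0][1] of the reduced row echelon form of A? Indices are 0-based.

[1] R0 /= 1  ⇒  (1, -3)
     R1 -= 1·R0  ⇒  (0, 0)
column 1 empty below row 1

M[0][1] = -3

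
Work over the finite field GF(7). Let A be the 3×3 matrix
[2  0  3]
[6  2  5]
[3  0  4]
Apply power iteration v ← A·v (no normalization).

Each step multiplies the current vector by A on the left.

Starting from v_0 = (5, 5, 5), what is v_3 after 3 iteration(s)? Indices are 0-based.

v_3 = (3, 3, 2)

v_0 = (5, 5, 5).
v_1 = A·v_0 = (4, 2, 0).
v_2 = A·v_1 = (1, 0, 5).
v_3 = A·v_2 = (3, 3, 2).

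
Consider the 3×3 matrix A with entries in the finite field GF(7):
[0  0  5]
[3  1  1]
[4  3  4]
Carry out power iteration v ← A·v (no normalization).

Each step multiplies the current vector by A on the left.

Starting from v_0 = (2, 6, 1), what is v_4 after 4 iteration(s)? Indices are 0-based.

v_4 = (2, 4, 2)

v_0 = (2, 6, 1).
v_1 = A·v_0 = (5, 6, 2).
v_2 = A·v_1 = (3, 2, 4).
v_3 = A·v_2 = (6, 1, 6).
v_4 = A·v_3 = (2, 4, 2).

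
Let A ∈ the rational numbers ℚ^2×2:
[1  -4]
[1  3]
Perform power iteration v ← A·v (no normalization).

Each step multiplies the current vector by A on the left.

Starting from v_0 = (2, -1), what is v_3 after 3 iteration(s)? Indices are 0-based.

v_3 = (-2, 19)

v_0 = (2, -1).
v_1 = A·v_0 = (6, -1).
v_2 = A·v_1 = (10, 3).
v_3 = A·v_2 = (-2, 19).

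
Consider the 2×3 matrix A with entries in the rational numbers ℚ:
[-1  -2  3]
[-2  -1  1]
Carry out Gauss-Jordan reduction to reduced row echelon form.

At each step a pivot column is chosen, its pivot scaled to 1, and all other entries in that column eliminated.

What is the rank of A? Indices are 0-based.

rank = 2

pivot(0,0)=-1: scale R0 → (1, 2, -3)
  clear (1,0): R1 −= (-2)R0 → (0, 3, -5)
pivot(1,1)=3: scale R1 → (0, 1, -5/3)
  clear (0,1): R0 −= (2)R1 → (1, 0, 1/3)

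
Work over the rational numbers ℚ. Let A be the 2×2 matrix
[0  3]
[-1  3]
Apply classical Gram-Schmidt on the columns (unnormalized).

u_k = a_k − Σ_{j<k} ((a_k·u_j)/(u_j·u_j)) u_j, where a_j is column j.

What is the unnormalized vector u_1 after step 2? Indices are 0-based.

u_1 = (3, 0)

Step 1: u_0 = a_0 = (0, -1).
Step 2: u_1 = a_1 − (-3)·u_0 = (3, 0).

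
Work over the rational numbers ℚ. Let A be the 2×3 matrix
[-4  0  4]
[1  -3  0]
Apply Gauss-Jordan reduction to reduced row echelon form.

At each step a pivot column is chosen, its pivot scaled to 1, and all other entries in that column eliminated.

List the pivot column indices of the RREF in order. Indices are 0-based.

step 1: normalize row 0 (÷-4) = (1, 0, -1)
  row 1: subtract 1×row0 = (0, -3, 1)
step 2: normalize row 1 (÷-3) = (0, 1, -1/3)

pivot columns: 0, 1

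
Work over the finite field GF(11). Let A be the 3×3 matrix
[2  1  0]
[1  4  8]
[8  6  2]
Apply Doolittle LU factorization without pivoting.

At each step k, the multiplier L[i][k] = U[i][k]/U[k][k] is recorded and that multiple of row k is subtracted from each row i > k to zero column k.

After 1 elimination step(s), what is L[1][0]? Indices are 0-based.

L[1][0] = 6

[col 0] pivot 2
  R1 -= 6*R0 → (0, 9, 8)  (L[1][0] := 6)
  R2 -= 4*R0 → (0, 2, 2)  (L[2][0] := 4)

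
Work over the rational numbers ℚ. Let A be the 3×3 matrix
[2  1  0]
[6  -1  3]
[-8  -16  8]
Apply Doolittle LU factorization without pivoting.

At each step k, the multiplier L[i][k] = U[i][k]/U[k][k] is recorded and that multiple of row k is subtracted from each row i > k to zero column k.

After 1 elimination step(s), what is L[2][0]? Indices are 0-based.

Step 1: pivot at (0,0) is 2.
  row1 ← row1 − (3)·row0  ⇒  L[1][0]=3, U row1=(0, -4, 3)
  row2 ← row2 − (-4)·row0  ⇒  L[2][0]=-4, U row2=(0, -12, 8)

L[2][0] = -4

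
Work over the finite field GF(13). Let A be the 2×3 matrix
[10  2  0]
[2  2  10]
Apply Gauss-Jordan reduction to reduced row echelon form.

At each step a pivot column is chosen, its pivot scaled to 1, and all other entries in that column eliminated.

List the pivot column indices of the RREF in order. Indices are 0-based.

pivot(0,0)=10: scale R0 → (1, 8, 0)
  clear (1,0): R1 −= (2)R0 → (0, 12, 10)
pivot(1,1)=12: scale R1 → (0, 1, 3)
  clear (0,1): R0 −= (8)R1 → (1, 0, 2)

pivot columns: 0, 1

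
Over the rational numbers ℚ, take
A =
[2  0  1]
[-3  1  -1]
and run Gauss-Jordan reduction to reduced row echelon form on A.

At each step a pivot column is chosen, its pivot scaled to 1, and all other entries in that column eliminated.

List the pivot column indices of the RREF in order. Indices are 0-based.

pivot(0,0)=2: scale R0 → (1, 0, 1/2)
  clear (1,0): R1 −= (-3)R0 → (0, 1, 1/2)
pivot(1,1)=1: scale R1 → (0, 1, 1/2)

pivot columns: 0, 1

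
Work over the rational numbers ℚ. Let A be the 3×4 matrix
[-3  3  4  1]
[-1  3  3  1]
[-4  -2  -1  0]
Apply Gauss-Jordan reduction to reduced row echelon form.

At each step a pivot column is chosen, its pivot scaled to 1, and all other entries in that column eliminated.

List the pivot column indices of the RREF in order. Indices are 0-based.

pivot columns: 0, 1, 2

[1] R0 /= -3  ⇒  (1, -1, -4/3, -1/3)
     R1 -= -1·R0  ⇒  (0, 2, 5/3, 2/3)
     R2 -= -4·R0  ⇒  (0, -6, -19/3, -4/3)
[2] R1 /= 2  ⇒  (0, 1, 5/6, 1/3)
     R0 -= -1·R1  ⇒  (1, 0, -1/2, 0)
     R2 -= -6·R1  ⇒  (0, 0, -4/3, 2/3)
[3] R2 /= -4/3  ⇒  (0, 0, 1, -1/2)
     R0 -= -1/2·R2  ⇒  (1, 0, 0, -1/4)
     R1 -= 5/6·R2  ⇒  (0, 1, 0, 3/4)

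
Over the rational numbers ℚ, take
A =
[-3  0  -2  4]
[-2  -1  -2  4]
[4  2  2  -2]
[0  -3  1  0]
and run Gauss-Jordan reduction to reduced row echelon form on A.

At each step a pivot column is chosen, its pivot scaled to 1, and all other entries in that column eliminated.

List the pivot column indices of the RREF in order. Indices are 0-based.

step 1: normalize row 0 (÷-3) = (1, 0, 2/3, -4/3)
  row 1: subtract -2×row0 = (0, -1, -2/3, 4/3)
  row 2: subtract 4×row0 = (0, 2, -2/3, 10/3)
step 2: normalize row 1 (÷-1) = (0, 1, 2/3, -4/3)
  row 2: subtract 2×row1 = (0, 0, -2, 6)
  row 3: subtract -3×row1 = (0, 0, 3, -4)
step 3: normalize row 2 (÷-2) = (0, 0, 1, -3)
  row 0: subtract 2/3×row2 = (1, 0, 0, 2/3)
  row 1: subtract 2/3×row2 = (0, 1, 0, 2/3)
  row 3: subtract 3×row2 = (0, 0, 0, 5)
step 4: normalize row 3 (÷5) = (0, 0, 0, 1)
  row 0: subtract 2/3×row3 = (1, 0, 0, 0)
  row 1: subtract 2/3×row3 = (0, 1, 0, 0)
  row 2: subtract -3×row3 = (0, 0, 1, 0)

pivot columns: 0, 1, 2, 3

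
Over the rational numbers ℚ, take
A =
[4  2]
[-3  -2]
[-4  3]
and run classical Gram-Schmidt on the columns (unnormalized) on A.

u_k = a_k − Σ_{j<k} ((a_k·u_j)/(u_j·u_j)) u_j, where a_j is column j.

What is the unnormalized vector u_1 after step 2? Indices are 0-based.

u_1 = (74/41, -76/41, 131/41)

Step 1: u_0 = a_0 = (4, -3, -4).
Step 2: u_1 = a_1 − (2/41)·u_0 = (74/41, -76/41, 131/41).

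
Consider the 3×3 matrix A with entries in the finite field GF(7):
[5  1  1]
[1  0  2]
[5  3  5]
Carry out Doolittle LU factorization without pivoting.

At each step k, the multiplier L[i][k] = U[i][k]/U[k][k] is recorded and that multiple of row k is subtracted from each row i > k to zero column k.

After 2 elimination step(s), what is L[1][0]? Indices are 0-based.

L[1][0] = 3

[col 0] pivot 5
  R1 -= 3*R0 → (0, 4, 6)  (L[1][0] := 3)
  R2 -= 1*R0 → (0, 2, 4)  (L[2][0] := 1)
[col 1] pivot 4
  R2 -= 4*R1 → (0, 0, 1)  (L[2][1] := 4)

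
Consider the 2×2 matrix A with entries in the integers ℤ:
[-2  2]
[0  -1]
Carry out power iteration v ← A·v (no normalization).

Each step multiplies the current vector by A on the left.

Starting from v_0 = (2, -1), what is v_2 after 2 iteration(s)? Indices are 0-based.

v_0 = (2, -1).
v_1 = A·v_0 = (-6, 1).
v_2 = A·v_1 = (14, -1).

v_2 = (14, -1)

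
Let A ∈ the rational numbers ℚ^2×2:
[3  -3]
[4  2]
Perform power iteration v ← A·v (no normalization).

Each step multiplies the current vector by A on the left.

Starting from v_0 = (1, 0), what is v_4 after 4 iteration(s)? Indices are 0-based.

v_0 = (1, 0).
v_1 = A·v_0 = (3, 4).
v_2 = A·v_1 = (-3, 20).
v_3 = A·v_2 = (-69, 28).
v_4 = A·v_3 = (-291, -220).

v_4 = (-291, -220)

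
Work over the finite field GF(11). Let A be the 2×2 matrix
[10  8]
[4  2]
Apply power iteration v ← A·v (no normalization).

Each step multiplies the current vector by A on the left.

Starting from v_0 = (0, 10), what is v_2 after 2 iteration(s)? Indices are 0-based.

v_0 = (0, 10).
v_1 = A·v_0 = (3, 9).
v_2 = A·v_1 = (3, 8).

v_2 = (3, 8)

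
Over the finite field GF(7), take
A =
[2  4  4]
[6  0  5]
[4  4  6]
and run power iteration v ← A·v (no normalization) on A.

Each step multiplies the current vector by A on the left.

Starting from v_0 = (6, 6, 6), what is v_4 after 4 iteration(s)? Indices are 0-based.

v_0 = (6, 6, 6).
v_1 = A·v_0 = (4, 3, 0).
v_2 = A·v_1 = (6, 3, 0).
v_3 = A·v_2 = (3, 1, 1).
v_4 = A·v_3 = (0, 2, 1).

v_4 = (0, 2, 1)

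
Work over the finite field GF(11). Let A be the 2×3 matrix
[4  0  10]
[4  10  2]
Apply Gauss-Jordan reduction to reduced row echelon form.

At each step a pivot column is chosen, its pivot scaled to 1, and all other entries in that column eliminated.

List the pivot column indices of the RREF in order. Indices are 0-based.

pivot columns: 0, 1

step 1: normalize row 0 (÷4) = (1, 0, 8)
  row 1: subtract 4×row0 = (0, 10, 3)
step 2: normalize row 1 (÷10) = (0, 1, 8)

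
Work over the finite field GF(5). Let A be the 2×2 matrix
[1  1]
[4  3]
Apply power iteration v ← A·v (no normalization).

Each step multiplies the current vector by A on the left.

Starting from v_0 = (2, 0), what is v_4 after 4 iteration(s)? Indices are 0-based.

v_0 = (2, 0).
v_1 = A·v_0 = (2, 3).
v_2 = A·v_1 = (0, 2).
v_3 = A·v_2 = (2, 1).
v_4 = A·v_3 = (3, 1).

v_4 = (3, 1)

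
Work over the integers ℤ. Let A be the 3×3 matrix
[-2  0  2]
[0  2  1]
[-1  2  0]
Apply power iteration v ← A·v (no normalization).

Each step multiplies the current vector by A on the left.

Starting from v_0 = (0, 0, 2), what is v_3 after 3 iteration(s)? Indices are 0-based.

v_0 = (0, 0, 2).
v_1 = A·v_0 = (4, 2, 0).
v_2 = A·v_1 = (-8, 4, 0).
v_3 = A·v_2 = (16, 8, 16).

v_3 = (16, 8, 16)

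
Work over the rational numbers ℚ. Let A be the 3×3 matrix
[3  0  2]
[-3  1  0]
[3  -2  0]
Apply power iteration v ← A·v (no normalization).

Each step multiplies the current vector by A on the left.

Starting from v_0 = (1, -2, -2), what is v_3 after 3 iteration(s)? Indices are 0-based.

v_0 = (1, -2, -2).
v_1 = A·v_0 = (-1, -5, 7).
v_2 = A·v_1 = (11, -2, 7).
v_3 = A·v_2 = (47, -35, 37).

v_3 = (47, -35, 37)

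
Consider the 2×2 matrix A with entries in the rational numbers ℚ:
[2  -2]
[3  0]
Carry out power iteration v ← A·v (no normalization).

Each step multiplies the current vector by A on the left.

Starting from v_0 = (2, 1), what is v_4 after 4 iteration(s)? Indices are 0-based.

v_4 = (-8, -84)

v_0 = (2, 1).
v_1 = A·v_0 = (2, 6).
v_2 = A·v_1 = (-8, 6).
v_3 = A·v_2 = (-28, -24).
v_4 = A·v_3 = (-8, -84).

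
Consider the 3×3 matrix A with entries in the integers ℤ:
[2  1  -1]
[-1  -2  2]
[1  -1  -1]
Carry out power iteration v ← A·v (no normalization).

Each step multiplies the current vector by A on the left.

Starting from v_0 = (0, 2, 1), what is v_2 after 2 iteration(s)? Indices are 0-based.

v_0 = (0, 2, 1).
v_1 = A·v_0 = (1, -2, -3).
v_2 = A·v_1 = (3, -3, 6).

v_2 = (3, -3, 6)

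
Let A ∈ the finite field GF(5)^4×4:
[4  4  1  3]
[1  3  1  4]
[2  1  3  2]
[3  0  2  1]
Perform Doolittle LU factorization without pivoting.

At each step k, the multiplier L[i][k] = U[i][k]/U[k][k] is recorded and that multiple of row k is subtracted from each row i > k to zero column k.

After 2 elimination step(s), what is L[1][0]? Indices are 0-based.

L[1][0] = 4

[col 0] pivot 4
  R1 -= 4*R0 → (0, 2, 2, 2)  (L[1][0] := 4)
  R2 -= 3*R0 → (0, 4, 0, 3)  (L[2][0] := 3)
  R3 -= 2*R0 → (0, 2, 0, 0)  (L[3][0] := 2)
[col 1] pivot 2
  R2 -= 2*R1 → (0, 0, 1, 4)  (L[2][1] := 2)
  R3 -= 1*R1 → (0, 0, 3, 3)  (L[3][1] := 1)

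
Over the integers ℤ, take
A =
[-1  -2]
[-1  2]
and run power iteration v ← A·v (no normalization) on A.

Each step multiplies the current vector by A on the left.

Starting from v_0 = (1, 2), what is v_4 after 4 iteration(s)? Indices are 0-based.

v_4 = (-25, 67)

v_0 = (1, 2).
v_1 = A·v_0 = (-5, 3).
v_2 = A·v_1 = (-1, 11).
v_3 = A·v_2 = (-21, 23).
v_4 = A·v_3 = (-25, 67).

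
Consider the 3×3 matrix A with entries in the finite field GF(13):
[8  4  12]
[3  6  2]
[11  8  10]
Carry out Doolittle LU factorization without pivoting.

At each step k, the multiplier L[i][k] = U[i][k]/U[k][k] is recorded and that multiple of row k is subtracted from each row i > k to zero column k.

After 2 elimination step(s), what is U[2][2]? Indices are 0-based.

U[2][2] = 5

k=0: U[0][0]=8
  eliminate (1,0): mult=2, new row 1: (0, 11, 4); set L[1][0]=2
  eliminate (2,0): mult=3, new row 2: (0, 9, 0); set L[2][0]=3
k=1: U[1][1]=11
  eliminate (2,1): mult=2, new row 2: (0, 0, 5); set L[2][1]=2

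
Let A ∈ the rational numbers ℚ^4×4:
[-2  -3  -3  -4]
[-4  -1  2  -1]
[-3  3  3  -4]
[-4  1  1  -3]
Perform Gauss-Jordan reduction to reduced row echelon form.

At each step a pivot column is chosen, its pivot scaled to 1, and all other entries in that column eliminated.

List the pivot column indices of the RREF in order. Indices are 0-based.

pivot columns: 0, 1, 2, 3

step 1: normalize row 0 (÷-2) = (1, 3/2, 3/2, 2)
  row 1: subtract -4×row0 = (0, 5, 8, 7)
  row 2: subtract -3×row0 = (0, 15/2, 15/2, 2)
  row 3: subtract -4×row0 = (0, 7, 7, 5)
step 2: normalize row 1 (÷5) = (0, 1, 8/5, 7/5)
  row 0: subtract 3/2×row1 = (1, 0, -9/10, -1/10)
  row 2: subtract 15/2×row1 = (0, 0, -9/2, -17/2)
  row 3: subtract 7×row1 = (0, 0, -21/5, -24/5)
step 3: normalize row 2 (÷-9/2) = (0, 0, 1, 17/9)
  row 0: subtract -9/10×row2 = (1, 0, 0, 8/5)
  row 1: subtract 8/5×row2 = (0, 1, 0, -73/45)
  row 3: subtract -21/5×row2 = (0, 0, 0, 47/15)
step 4: normalize row 3 (÷47/15) = (0, 0, 0, 1)
  row 0: subtract 8/5×row3 = (1, 0, 0, 0)
  row 1: subtract -73/45×row3 = (0, 1, 0, 0)
  row 2: subtract 17/9×row3 = (0, 0, 1, 0)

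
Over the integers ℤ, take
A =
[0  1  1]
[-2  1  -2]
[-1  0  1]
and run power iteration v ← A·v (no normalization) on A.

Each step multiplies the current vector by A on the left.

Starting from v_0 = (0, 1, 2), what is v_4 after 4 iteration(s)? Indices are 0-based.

v_0 = (0, 1, 2).
v_1 = A·v_0 = (3, -3, 2).
v_2 = A·v_1 = (-1, -13, -1).
v_3 = A·v_2 = (-14, -9, 0).
v_4 = A·v_3 = (-9, 19, 14).

v_4 = (-9, 19, 14)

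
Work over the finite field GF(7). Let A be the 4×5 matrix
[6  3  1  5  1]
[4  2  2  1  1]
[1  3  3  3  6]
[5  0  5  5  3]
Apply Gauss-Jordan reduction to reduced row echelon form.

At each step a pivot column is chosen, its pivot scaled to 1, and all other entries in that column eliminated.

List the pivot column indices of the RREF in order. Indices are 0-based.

step 1: normalize row 0 (÷6) = (1, 4, 6, 2, 6)
  row 1: subtract 4×row0 = (0, 0, 6, 0, 5)
  row 2: subtract 1×row0 = (0, 6, 4, 1, 0)
  row 3: subtract 5×row0 = (0, 1, 3, 2, 1)
step 2: exchange rows 1,2
step 2: normalize row 1 (÷6) = (0, 1, 3, 6, 0)
  row 0: subtract 4×row1 = (1, 0, 1, 6, 6)
  row 3: subtract 1×row1 = (0, 0, 0, 3, 1)
step 3: normalize row 2 (÷6) = (0, 0, 1, 0, 2)
  row 0: subtract 1×row2 = (1, 0, 0, 6, 4)
  row 1: subtract 3×row2 = (0, 1, 0, 6, 1)
step 4: normalize row 3 (÷3) = (0, 0, 0, 1, 5)
  row 0: subtract 6×row3 = (1, 0, 0, 0, 2)
  row 1: subtract 6×row3 = (0, 1, 0, 0, 6)

pivot columns: 0, 1, 2, 3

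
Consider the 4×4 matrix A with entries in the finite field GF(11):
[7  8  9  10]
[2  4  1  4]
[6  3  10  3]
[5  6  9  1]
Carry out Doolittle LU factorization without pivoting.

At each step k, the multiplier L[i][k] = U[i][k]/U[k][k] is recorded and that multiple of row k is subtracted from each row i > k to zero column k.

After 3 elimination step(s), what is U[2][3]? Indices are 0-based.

U[2][3] = 8

Step 1: pivot at (0,0) is 7.
  row1 ← row1 − (5)·row0  ⇒  L[1][0]=5, U row1=(0, 8, 0, 9)
  row2 ← row2 − (4)·row0  ⇒  L[2][0]=4, U row2=(0, 4, 7, 7)
  row3 ← row3 − (7)·row0  ⇒  L[3][0]=7, U row3=(0, 5, 1, 8)
Step 2: pivot at (1,1) is 8.
  row2 ← row2 − (6)·row1  ⇒  L[2][1]=6, U row2=(0, 0, 7, 8)
  row3 ← row3 − (2)·row1  ⇒  L[3][1]=2, U row3=(0, 0, 1, 1)
Step 3: pivot at (2,2) is 7.
  row3 ← row3 − (8)·row2  ⇒  L[3][2]=8, U row3=(0, 0, 0, 3)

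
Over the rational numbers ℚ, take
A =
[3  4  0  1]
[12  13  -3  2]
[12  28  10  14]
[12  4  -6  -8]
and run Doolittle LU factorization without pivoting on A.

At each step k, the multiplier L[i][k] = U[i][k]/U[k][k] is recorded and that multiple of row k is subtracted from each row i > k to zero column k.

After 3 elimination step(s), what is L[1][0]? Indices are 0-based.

[col 0] pivot 3
  R1 -= 4*R0 → (0, -3, -3, -2)  (L[1][0] := 4)
  R2 -= 4*R0 → (0, 12, 10, 10)  (L[2][0] := 4)
  R3 -= 4*R0 → (0, -12, -6, -12)  (L[3][0] := 4)
[col 1] pivot -3
  R2 -= -4*R1 → (0, 0, -2, 2)  (L[2][1] := -4)
  R3 -= 4*R1 → (0, 0, 6, -4)  (L[3][1] := 4)
[col 2] pivot -2
  R3 -= -3*R2 → (0, 0, 0, 2)  (L[3][2] := -3)

L[1][0] = 4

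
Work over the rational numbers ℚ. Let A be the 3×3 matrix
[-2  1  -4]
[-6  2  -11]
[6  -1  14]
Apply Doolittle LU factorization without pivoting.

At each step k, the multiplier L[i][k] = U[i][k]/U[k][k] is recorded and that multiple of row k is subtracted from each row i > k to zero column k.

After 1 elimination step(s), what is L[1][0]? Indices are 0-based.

Step 1: pivot at (0,0) is -2.
  row1 ← row1 − (3)·row0  ⇒  L[1][0]=3, U row1=(0, -1, 1)
  row2 ← row2 − (-3)·row0  ⇒  L[2][0]=-3, U row2=(0, 2, 2)

L[1][0] = 3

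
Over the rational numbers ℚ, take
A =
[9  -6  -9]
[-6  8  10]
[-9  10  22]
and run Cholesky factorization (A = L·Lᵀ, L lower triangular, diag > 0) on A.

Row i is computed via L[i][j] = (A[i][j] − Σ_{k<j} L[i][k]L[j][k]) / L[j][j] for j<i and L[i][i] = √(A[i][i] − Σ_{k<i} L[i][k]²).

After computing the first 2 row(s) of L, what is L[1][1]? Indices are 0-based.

L[1][1] = 2

Step 1: L[0][0] = √(9) = 3.
  L[1][0] = (-6) / L[0][0] = -2.
Step 2: L[1][1] = √(4) = 2.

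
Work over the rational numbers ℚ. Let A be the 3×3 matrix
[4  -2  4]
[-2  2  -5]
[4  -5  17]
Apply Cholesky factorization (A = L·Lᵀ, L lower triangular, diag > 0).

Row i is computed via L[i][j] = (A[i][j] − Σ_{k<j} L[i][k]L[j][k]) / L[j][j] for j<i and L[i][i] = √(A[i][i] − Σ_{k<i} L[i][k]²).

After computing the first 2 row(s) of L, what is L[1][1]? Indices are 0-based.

Step 1: L[0][0] = √(4) = 2.
  L[1][0] = (-2) / L[0][0] = -1.
Step 2: L[1][1] = √(1) = 1.

L[1][1] = 1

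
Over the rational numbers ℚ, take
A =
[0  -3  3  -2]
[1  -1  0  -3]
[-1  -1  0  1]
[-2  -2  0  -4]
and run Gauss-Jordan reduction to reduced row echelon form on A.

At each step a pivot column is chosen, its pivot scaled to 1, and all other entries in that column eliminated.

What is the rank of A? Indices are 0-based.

step 1: exchange rows 0,1
step 1: normalize row 0 (÷1) = (1, -1, 0, -3)
  row 2: subtract -1×row0 = (0, -2, 0, -2)
  row 3: subtract -2×row0 = (0, -4, 0, -10)
step 2: normalize row 1 (÷-3) = (0, 1, -1, 2/3)
  row 0: subtract -1×row1 = (1, 0, -1, -7/3)
  row 2: subtract -2×row1 = (0, 0, -2, -2/3)
  row 3: subtract -4×row1 = (0, 0, -4, -22/3)
step 3: normalize row 2 (÷-2) = (0, 0, 1, 1/3)
  row 0: subtract -1×row2 = (1, 0, 0, -2)
  row 1: subtract -1×row2 = (0, 1, 0, 1)
  row 3: subtract -4×row2 = (0, 0, 0, -6)
step 4: normalize row 3 (÷-6) = (0, 0, 0, 1)
  row 0: subtract -2×row3 = (1, 0, 0, 0)
  row 1: subtract 1×row3 = (0, 1, 0, 0)
  row 2: subtract 1/3×row3 = (0, 0, 1, 0)

rank = 4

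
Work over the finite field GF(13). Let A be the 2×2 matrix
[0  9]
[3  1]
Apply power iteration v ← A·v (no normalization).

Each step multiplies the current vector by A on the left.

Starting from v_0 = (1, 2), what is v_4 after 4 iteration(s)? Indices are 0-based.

v_0 = (1, 2).
v_1 = A·v_0 = (5, 5).
v_2 = A·v_1 = (6, 7).
v_3 = A·v_2 = (11, 12).
v_4 = A·v_3 = (4, 6).

v_4 = (4, 6)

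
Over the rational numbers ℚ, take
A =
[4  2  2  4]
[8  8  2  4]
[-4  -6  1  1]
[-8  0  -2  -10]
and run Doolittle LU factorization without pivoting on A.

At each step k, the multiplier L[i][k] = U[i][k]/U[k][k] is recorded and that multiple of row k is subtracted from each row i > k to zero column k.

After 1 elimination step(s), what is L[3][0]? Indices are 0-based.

L[3][0] = -2

[col 0] pivot 4
  R1 -= 2*R0 → (0, 4, -2, -4)  (L[1][0] := 2)
  R2 -= -1*R0 → (0, -4, 3, 5)  (L[2][0] := -1)
  R3 -= -2*R0 → (0, 4, 2, -2)  (L[3][0] := -2)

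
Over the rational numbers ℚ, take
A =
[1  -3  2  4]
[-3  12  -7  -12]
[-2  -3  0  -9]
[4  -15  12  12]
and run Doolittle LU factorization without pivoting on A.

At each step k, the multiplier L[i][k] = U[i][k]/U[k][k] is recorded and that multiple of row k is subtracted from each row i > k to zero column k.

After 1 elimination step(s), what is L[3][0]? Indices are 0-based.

Step 1: pivot at (0,0) is 1.
  row1 ← row1 − (-3)·row0  ⇒  L[1][0]=-3, U row1=(0, 3, -1, 0)
  row2 ← row2 − (-2)·row0  ⇒  L[2][0]=-2, U row2=(0, -9, 4, -1)
  row3 ← row3 − (4)·row0  ⇒  L[3][0]=4, U row3=(0, -3, 4, -4)

L[3][0] = 4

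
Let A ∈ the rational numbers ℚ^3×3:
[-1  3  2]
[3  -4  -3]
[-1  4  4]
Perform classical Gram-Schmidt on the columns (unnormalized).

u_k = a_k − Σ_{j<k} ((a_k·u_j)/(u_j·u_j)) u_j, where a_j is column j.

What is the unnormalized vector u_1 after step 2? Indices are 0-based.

u_1 = (14/11, 13/11, 25/11)

Step 1: u_0 = a_0 = (-1, 3, -1).
Step 2: u_1 = a_1 − (-19/11)·u_0 = (14/11, 13/11, 25/11).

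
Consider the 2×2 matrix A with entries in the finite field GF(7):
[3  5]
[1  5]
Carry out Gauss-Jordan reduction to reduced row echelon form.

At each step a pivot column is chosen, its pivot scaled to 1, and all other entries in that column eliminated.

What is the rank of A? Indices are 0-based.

step 1: normalize row 0 (÷3) = (1, 4)
  row 1: subtract 1×row0 = (0, 1)
step 2: normalize row 1 (÷1) = (0, 1)
  row 0: subtract 4×row1 = (1, 0)

rank = 2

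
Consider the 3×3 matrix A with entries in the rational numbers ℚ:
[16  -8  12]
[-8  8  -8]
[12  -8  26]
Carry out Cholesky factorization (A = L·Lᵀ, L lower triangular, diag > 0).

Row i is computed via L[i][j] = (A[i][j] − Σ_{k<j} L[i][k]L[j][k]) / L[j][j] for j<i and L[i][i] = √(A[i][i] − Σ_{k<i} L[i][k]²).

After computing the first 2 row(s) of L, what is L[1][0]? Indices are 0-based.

Step 1: L[0][0] = √(16) = 4.
  L[1][0] = (-8) / L[0][0] = -2.
Step 2: L[1][1] = √(4) = 2.

L[1][0] = -2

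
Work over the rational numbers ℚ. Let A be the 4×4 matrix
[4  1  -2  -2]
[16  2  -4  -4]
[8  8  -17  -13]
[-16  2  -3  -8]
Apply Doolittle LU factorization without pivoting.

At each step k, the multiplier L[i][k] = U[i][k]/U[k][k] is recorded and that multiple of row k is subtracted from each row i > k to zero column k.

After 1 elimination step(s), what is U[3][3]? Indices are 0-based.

U[3][3] = -16

[col 0] pivot 4
  R1 -= 4*R0 → (0, -2, 4, 4)  (L[1][0] := 4)
  R2 -= 2*R0 → (0, 6, -13, -9)  (L[2][0] := 2)
  R3 -= -4*R0 → (0, 6, -11, -16)  (L[3][0] := -4)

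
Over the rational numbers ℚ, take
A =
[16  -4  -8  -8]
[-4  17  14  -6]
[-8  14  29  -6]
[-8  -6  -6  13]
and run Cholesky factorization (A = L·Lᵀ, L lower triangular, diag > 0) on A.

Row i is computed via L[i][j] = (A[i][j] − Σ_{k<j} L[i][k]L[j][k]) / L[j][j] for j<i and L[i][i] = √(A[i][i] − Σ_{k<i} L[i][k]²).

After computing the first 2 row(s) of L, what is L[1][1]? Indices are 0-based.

L[1][1] = 4

Step 1: L[0][0] = √(16) = 4.
  L[1][0] = (-4) / L[0][0] = -1.
Step 2: L[1][1] = √(16) = 4.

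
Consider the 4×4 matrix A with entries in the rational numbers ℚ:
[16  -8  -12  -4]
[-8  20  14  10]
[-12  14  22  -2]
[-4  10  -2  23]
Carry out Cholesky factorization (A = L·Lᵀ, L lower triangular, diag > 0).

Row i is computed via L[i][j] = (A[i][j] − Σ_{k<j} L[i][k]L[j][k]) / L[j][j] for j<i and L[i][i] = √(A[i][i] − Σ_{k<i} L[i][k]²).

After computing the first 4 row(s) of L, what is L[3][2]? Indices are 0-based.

L[3][2] = -3

Step 1: L[0][0] = √(16) = 4.
  L[1][0] = (-8) / L[0][0] = -2.
Step 2: L[1][1] = √(16) = 4.
  L[2][0] = (-12) / L[0][0] = -3.
  L[2][1] = (8) / L[1][1] = 2.
Step 3: L[2][2] = √(9) = 3.
  L[3][0] = (-4) / L[0][0] = -1.
  L[3][1] = (8) / L[1][1] = 2.
  L[3][2] = (-9) / L[2][2] = -3.
Step 4: L[3][3] = √(9) = 3.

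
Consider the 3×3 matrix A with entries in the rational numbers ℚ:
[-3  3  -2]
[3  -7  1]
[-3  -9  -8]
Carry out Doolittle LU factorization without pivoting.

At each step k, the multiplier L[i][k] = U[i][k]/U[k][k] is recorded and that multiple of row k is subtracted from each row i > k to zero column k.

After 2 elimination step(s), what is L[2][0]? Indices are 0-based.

L[2][0] = 1

k=0: U[0][0]=-3
  eliminate (1,0): mult=-1, new row 1: (0, -4, -1); set L[1][0]=-1
  eliminate (2,0): mult=1, new row 2: (0, -12, -6); set L[2][0]=1
k=1: U[1][1]=-4
  eliminate (2,1): mult=3, new row 2: (0, 0, -3); set L[2][1]=3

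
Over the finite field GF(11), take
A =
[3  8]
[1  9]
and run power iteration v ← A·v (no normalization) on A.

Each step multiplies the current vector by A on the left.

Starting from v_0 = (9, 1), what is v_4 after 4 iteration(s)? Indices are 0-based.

v_4 = (1, 6)

v_0 = (9, 1).
v_1 = A·v_0 = (2, 7).
v_2 = A·v_1 = (7, 10).
v_3 = A·v_2 = (2, 9).
v_4 = A·v_3 = (1, 6).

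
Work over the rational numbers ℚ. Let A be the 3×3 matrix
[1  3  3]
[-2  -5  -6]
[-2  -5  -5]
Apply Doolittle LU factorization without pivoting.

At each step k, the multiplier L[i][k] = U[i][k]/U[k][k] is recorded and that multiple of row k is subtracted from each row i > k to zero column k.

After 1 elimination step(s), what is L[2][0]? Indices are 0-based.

L[2][0] = -2

[col 0] pivot 1
  R1 -= -2*R0 → (0, 1, 0)  (L[1][0] := -2)
  R2 -= -2*R0 → (0, 1, 1)  (L[2][0] := -2)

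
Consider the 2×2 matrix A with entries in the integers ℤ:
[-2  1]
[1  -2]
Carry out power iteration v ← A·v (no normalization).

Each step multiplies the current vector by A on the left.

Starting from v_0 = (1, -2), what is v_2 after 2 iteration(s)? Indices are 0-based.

v_2 = (13, -14)

v_0 = (1, -2).
v_1 = A·v_0 = (-4, 5).
v_2 = A·v_1 = (13, -14).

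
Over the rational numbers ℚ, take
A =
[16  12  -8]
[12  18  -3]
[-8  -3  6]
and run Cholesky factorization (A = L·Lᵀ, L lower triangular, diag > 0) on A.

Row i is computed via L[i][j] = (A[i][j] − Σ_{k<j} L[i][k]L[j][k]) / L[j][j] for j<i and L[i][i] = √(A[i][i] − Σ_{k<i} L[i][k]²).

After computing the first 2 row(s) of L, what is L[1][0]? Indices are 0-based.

L[1][0] = 3

Step 1: L[0][0] = √(16) = 4.
  L[1][0] = (12) / L[0][0] = 3.
Step 2: L[1][1] = √(9) = 3.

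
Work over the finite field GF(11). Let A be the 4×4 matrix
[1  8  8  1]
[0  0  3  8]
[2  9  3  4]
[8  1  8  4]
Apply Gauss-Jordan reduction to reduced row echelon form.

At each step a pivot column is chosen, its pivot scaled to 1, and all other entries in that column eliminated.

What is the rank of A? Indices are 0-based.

rank = 4

step 1: normalize row 0 (÷1) = (1, 8, 8, 1)
  row 2: subtract 2×row0 = (0, 4, 9, 2)
  row 3: subtract 8×row0 = (0, 3, 10, 7)
step 2: exchange rows 1,2
step 2: normalize row 1 (÷4) = (0, 1, 5, 6)
  row 0: subtract 8×row1 = (1, 0, 1, 8)
  row 3: subtract 3×row1 = (0, 0, 6, 0)
step 3: normalize row 2 (÷3) = (0, 0, 1, 10)
  row 0: subtract 1×row2 = (1, 0, 0, 9)
  row 1: subtract 5×row2 = (0, 1, 0, 0)
  row 3: subtract 6×row2 = (0, 0, 0, 6)
step 4: normalize row 3 (÷6) = (0, 0, 0, 1)
  row 0: subtract 9×row3 = (1, 0, 0, 0)
  row 2: subtract 10×row3 = (0, 0, 1, 0)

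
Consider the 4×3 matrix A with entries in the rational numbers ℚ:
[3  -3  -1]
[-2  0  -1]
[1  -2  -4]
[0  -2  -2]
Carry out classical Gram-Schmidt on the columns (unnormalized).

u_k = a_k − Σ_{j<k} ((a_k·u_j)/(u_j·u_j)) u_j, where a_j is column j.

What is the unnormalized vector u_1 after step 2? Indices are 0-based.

Step 1: u_0 = a_0 = (3, -2, 1, 0).
Step 2: u_1 = a_1 − (-11/14)·u_0 = (-9/14, -11/7, -17/14, -2).

u_1 = (-9/14, -11/7, -17/14, -2)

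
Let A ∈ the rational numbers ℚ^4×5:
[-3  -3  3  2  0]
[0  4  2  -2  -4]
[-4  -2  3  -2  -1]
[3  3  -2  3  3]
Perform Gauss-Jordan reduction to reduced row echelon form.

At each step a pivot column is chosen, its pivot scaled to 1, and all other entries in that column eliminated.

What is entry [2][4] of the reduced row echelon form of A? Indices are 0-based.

M[2][4] = -48/19

[1] R0 /= -3  ⇒  (1, 1, -1, -2/3, 0)
     R2 -= -4·R0  ⇒  (0, 2, -1, -14/3, -1)
     R3 -= 3·R0  ⇒  (0, 0, 1, 5, 3)
[2] R1 /= 4  ⇒  (0, 1, 1/2, -1/2, -1)
     R0 -= 1·R1  ⇒  (1, 0, -3/2, -1/6, 1)
     R2 -= 2·R1  ⇒  (0, 0, -2, -11/3, 1)
[3] R2 /= -2  ⇒  (0, 0, 1, 11/6, -1/2)
     R0 -= -3/2·R2  ⇒  (1, 0, 0, 31/12, 1/4)
     R1 -= 1/2·R2  ⇒  (0, 1, 0, -17/12, -3/4)
     R3 -= 1·R2  ⇒  (0, 0, 0, 19/6, 7/2)
[4] R3 /= 19/6  ⇒  (0, 0, 0, 1, 21/19)
     R0 -= 31/12·R3  ⇒  (1, 0, 0, 0, -99/38)
     R1 -= -17/12·R3  ⇒  (0, 1, 0, 0, 31/38)
     R2 -= 11/6·R3  ⇒  (0, 0, 1, 0, -48/19)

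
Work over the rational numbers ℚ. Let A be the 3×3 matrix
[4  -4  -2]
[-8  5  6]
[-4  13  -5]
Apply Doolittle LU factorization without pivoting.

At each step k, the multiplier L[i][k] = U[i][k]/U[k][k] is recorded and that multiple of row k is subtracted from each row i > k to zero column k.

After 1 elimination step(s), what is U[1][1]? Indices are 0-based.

U[1][1] = -3

[col 0] pivot 4
  R1 -= -2*R0 → (0, -3, 2)  (L[1][0] := -2)
  R2 -= -1*R0 → (0, 9, -7)  (L[2][0] := -1)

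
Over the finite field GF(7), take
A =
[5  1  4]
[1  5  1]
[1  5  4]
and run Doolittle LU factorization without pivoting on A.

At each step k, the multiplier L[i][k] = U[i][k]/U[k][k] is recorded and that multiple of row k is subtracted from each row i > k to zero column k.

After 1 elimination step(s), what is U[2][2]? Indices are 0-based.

[col 0] pivot 5
  R1 -= 3*R0 → (0, 2, 3)  (L[1][0] := 3)
  R2 -= 3*R0 → (0, 2, 6)  (L[2][0] := 3)

U[2][2] = 6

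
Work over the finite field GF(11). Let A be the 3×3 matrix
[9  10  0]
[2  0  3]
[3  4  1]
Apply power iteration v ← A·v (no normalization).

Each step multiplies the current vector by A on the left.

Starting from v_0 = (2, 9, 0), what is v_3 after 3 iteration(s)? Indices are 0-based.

v_3 = (10, 2, 1)

v_0 = (2, 9, 0).
v_1 = A·v_0 = (9, 4, 9).
v_2 = A·v_1 = (0, 1, 8).
v_3 = A·v_2 = (10, 2, 1).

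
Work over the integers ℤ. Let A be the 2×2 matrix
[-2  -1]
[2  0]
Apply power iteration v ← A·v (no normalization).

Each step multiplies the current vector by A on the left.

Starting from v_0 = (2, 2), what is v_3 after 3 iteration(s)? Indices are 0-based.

v_0 = (2, 2).
v_1 = A·v_0 = (-6, 4).
v_2 = A·v_1 = (8, -12).
v_3 = A·v_2 = (-4, 16).

v_3 = (-4, 16)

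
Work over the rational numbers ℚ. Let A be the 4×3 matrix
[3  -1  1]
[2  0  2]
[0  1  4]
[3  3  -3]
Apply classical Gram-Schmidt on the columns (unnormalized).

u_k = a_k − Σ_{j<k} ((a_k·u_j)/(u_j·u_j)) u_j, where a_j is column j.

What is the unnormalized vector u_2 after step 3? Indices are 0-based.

u_2 = (22/103, 192/103, 472/103, -150/103)

Step 1: u_0 = a_0 = (3, 2, 0, 3).
Step 2: u_1 = a_1 − (3/11)·u_0 = (-20/11, -6/11, 1, 24/11).
Step 3: u_2 = a_2 − (-1/11)·u_0 − (-60/103)·u_1 = (22/103, 192/103, 472/103, -150/103).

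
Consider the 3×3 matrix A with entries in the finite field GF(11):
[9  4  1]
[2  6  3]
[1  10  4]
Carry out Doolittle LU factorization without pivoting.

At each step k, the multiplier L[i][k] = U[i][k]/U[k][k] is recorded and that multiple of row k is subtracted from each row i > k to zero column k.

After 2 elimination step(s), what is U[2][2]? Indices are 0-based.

[col 0] pivot 9
  R1 -= 10*R0 → (0, 10, 4)  (L[1][0] := 10)
  R2 -= 5*R0 → (0, 1, 10)  (L[2][0] := 5)
[col 1] pivot 10
  R2 -= 10*R1 → (0, 0, 3)  (L[2][1] := 10)

U[2][2] = 3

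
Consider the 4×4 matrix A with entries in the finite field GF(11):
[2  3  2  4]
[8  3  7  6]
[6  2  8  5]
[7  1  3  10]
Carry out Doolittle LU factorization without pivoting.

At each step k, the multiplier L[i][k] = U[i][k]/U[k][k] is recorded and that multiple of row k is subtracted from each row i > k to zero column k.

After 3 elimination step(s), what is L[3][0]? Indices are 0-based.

L[3][0] = 9

[col 0] pivot 2
  R1 -= 4*R0 → (0, 2, 10, 1)  (L[1][0] := 4)
  R2 -= 3*R0 → (0, 4, 2, 4)  (L[2][0] := 3)
  R3 -= 9*R0 → (0, 7, 7, 7)  (L[3][0] := 9)
[col 1] pivot 2
  R2 -= 2*R1 → (0, 0, 4, 2)  (L[2][1] := 2)
  R3 -= 9*R1 → (0, 0, 5, 9)  (L[3][1] := 9)
[col 2] pivot 4
  R3 -= 4*R2 → (0, 0, 0, 1)  (L[3][2] := 4)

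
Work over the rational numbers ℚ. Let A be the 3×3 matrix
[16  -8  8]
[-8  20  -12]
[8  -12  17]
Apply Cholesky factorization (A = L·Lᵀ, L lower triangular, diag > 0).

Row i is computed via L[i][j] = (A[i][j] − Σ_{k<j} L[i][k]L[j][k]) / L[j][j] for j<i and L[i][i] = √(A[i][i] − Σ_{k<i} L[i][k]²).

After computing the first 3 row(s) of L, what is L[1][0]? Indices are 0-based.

Step 1: L[0][0] = √(16) = 4.
  L[1][0] = (-8) / L[0][0] = -2.
Step 2: L[1][1] = √(16) = 4.
  L[2][0] = (8) / L[0][0] = 2.
  L[2][1] = (-8) / L[1][1] = -2.
Step 3: L[2][2] = √(9) = 3.

L[1][0] = -2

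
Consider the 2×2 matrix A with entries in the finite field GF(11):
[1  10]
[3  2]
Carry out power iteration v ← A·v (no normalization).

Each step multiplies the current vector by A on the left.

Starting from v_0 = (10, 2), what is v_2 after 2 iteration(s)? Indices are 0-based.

v_0 = (10, 2).
v_1 = A·v_0 = (8, 1).
v_2 = A·v_1 = (7, 4).

v_2 = (7, 4)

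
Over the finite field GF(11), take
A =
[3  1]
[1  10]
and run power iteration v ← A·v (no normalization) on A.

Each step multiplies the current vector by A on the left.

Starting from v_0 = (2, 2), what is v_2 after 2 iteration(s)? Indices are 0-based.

v_2 = (2, 8)

v_0 = (2, 2).
v_1 = A·v_0 = (8, 0).
v_2 = A·v_1 = (2, 8).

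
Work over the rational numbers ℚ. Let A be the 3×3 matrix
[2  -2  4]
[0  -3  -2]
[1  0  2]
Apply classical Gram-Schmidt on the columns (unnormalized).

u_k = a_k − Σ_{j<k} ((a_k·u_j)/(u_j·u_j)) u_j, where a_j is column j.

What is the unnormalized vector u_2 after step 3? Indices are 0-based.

Step 1: u_0 = a_0 = (2, 0, 1).
Step 2: u_1 = a_1 − (-4/5)·u_0 = (-2/5, -3, 4/5).
Step 3: u_2 = a_2 − (2)·u_0 − (30/49)·u_1 = (12/49, -8/49, -24/49).

u_2 = (12/49, -8/49, -24/49)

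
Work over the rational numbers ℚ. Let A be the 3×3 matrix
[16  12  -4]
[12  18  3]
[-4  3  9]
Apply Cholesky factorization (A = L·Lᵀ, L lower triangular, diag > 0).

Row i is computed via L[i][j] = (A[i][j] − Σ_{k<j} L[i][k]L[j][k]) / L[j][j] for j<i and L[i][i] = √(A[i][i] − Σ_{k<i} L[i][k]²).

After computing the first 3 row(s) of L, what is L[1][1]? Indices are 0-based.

L[1][1] = 3

Step 1: L[0][0] = √(16) = 4.
  L[1][0] = (12) / L[0][0] = 3.
Step 2: L[1][1] = √(9) = 3.
  L[2][0] = (-4) / L[0][0] = -1.
  L[2][1] = (6) / L[1][1] = 2.
Step 3: L[2][2] = √(4) = 2.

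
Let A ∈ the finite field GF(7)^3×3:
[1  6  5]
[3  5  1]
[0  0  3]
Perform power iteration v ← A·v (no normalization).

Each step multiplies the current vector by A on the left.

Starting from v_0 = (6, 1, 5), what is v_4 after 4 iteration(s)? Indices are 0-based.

v_0 = (6, 1, 5).
v_1 = A·v_0 = (2, 0, 1).
v_2 = A·v_1 = (0, 0, 3).
v_3 = A·v_2 = (1, 3, 2).
v_4 = A·v_3 = (1, 6, 6).

v_4 = (1, 6, 6)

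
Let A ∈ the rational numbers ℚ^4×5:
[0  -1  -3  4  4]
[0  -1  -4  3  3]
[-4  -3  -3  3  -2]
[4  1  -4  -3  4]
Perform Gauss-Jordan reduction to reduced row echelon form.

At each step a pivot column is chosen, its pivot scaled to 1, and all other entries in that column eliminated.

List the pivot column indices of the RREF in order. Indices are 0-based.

[1] R0 <-> R2
[1] R0 /= -4  ⇒  (1, 3/4, 3/4, -3/4, 1/2)
     R3 -= 4·R0  ⇒  (0, -2, -7, 0, 2)
[2] R1 /= -1  ⇒  (0, 1, 4, -3, -3)
     R0 -= 3/4·R1  ⇒  (1, 0, -9/4, 3/2, 11/4)
     R2 -= -1·R1  ⇒  (0, 0, 1, 1, 1)
     R3 -= -2·R1  ⇒  (0, 0, 1, -6, -4)
[3] R2 /= 1  ⇒  (0, 0, 1, 1, 1)
     R0 -= -9/4·R2  ⇒  (1, 0, 0, 15/4, 5)
     R1 -= 4·R2  ⇒  (0, 1, 0, -7, -7)
     R3 -= 1·R2  ⇒  (0, 0, 0, -7, -5)
[4] R3 /= -7  ⇒  (0, 0, 0, 1, 5/7)
     R0 -= 15/4·R3  ⇒  (1, 0, 0, 0, 65/28)
     R1 -= -7·R3  ⇒  (0, 1, 0, 0, -2)
     R2 -= 1·R3  ⇒  (0, 0, 1, 0, 2/7)

pivot columns: 0, 1, 2, 3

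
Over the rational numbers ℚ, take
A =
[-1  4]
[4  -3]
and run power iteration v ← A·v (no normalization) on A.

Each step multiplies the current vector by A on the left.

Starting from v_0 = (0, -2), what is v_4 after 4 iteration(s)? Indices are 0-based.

v_0 = (0, -2).
v_1 = A·v_0 = (-8, 6).
v_2 = A·v_1 = (32, -50).
v_3 = A·v_2 = (-232, 278).
v_4 = A·v_3 = (1344, -1762).

v_4 = (1344, -1762)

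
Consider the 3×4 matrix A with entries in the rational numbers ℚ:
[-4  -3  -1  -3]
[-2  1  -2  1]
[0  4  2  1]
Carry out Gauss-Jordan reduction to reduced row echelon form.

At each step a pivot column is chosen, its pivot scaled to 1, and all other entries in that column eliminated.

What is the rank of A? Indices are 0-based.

rank = 3

step 1: normalize row 0 (÷-4) = (1, 3/4, 1/4, 3/4)
  row 1: subtract -2×row0 = (0, 5/2, -3/2, 5/2)
step 2: normalize row 1 (÷5/2) = (0, 1, -3/5, 1)
  row 0: subtract 3/4×row1 = (1, 0, 7/10, 0)
  row 2: subtract 4×row1 = (0, 0, 22/5, -3)
step 3: normalize row 2 (÷22/5) = (0, 0, 1, -15/22)
  row 0: subtract 7/10×row2 = (1, 0, 0, 21/44)
  row 1: subtract -3/5×row2 = (0, 1, 0, 13/22)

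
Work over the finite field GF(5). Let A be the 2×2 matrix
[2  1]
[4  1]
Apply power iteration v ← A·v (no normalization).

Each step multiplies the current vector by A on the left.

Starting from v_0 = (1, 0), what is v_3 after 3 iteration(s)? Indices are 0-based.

v_0 = (1, 0).
v_1 = A·v_0 = (2, 4).
v_2 = A·v_1 = (3, 2).
v_3 = A·v_2 = (3, 4).

v_3 = (3, 4)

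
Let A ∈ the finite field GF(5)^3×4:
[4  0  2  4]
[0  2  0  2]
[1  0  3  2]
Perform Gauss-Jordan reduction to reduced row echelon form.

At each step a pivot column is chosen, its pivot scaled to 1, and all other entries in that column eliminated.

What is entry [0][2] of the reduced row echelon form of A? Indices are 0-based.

[1] R0 /= 4  ⇒  (1, 0, 3, 1)
     R2 -= 1·R0  ⇒  (0, 0, 0, 1)
[2] R1 /= 2  ⇒  (0, 1, 0, 1)
column 2 empty below row 2
[3] R2 /= 1  ⇒  (0, 0, 0, 1)
     R0 -= 1·R2  ⇒  (1, 0, 3, 0)
     R1 -= 1·R2  ⇒  (0, 1, 0, 0)

M[0][2] = 3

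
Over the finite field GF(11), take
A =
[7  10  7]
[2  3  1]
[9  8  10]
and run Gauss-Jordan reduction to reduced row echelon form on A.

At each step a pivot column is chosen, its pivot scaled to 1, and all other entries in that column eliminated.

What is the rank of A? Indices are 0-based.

rank = 2

step 1: normalize row 0 (÷7) = (1, 3, 1)
  row 1: subtract 2×row0 = (0, 8, 10)
  row 2: subtract 9×row0 = (0, 3, 1)
step 2: normalize row 1 (÷8) = (0, 1, 4)
  row 0: subtract 3×row1 = (1, 0, 0)
  row 2: subtract 3×row1 = (0, 0, 0)
skip col 2 (zero from row 2)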